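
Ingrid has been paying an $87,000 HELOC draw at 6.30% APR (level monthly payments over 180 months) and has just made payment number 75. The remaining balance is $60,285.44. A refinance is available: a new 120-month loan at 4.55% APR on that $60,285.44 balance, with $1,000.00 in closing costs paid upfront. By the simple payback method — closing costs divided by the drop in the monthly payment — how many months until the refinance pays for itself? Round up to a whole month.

Current payment = 87,000 × 6.3%/12 / (1 − (1+0.0052500)^−180) = $748.33.
Refinanced payment = 60,285.44 × 0.0037917 / (1 − (1+0.0037917)^−120) = $626.24.
Monthly savings = $748.33 − $626.24 = $122.09.
Break-even = $1,000.00 / $122.09 = 8.19 → 9 months.

9 months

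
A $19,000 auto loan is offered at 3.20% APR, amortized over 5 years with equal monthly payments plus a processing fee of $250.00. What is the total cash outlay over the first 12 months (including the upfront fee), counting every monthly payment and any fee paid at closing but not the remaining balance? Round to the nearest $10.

Monthly rate = 3.2%/12 = 0.0026667; payment = 19,000 × 0.0026667 / (1 − (1+0.0026667)^−60) = $343.10.
Total outlay = 12 × $343.10 + $250.00 = $4,367.20.

$4,370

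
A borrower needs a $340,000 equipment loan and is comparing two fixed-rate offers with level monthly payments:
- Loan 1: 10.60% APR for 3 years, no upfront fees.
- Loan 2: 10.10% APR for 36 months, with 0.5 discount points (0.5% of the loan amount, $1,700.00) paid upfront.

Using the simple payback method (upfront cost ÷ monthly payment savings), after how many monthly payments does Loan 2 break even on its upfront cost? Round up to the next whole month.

Loan 1: monthly rate = 10.6%/12 = 0.0088333; payment = 340,000 × 0.0088333 / (1 − (1+0.0088333)^−36) = $11,066.87.
Loan 2: at 10.10% the monthly rate is 0.0084167, so the payment is 340,000 × 0.0084167 / (1 − 1.0084167^−36) = $10,986.81.
Monthly savings = $11,066.87 − $10,986.81 = $80.06.
Break-even = $1,700.00 / $80.06 = 21.23 → 22 months.

22 months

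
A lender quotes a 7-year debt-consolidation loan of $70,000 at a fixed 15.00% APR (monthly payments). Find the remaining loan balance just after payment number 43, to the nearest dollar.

With monthly rate i = 15%/12 = 0.0125000, the balance after k of n payments is P · [(1+i)^n − (1+i)^k] / [(1+i)^n − 1].
(1+0.0125000)^84 = 2.83911300 and (1+0.0125000)^43 = 1.70602885, so the balance is 70,000 × (2.83911300 − 1.70602885) / (2.83911300 − 1) = $43,127.25.

$43,127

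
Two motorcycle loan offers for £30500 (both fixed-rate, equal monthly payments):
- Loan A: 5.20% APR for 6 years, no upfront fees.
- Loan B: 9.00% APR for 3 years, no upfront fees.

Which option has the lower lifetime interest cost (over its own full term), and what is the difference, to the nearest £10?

Loan A: monthly rate = 5.2%/12 = 0.0043333; payment = 30,500 × 0.0043333 / (1 − (1+0.0043333)^−72) = £494.03.
Total interest on Loan A = 72 × £494.03 − £30,500 = £5,070.16.
Loan B: monthly rate = 9%/12 = 0.0075000; payment = 30,500 × 0.0075000 / (1 − (1+0.0075000)^−36) = £969.89.
Total interest on Loan B = 36 × £969.89 − £30,500 = £4,416.04.
Loan B is lower by £654.12.

Loan B by £650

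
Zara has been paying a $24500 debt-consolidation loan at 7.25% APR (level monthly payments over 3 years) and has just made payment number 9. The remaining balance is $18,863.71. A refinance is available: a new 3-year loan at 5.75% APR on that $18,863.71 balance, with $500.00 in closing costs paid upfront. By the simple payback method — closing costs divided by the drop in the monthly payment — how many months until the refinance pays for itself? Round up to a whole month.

3 months

Current payment = 24,500 × 7.25%/12 / (1 − (1+0.0060417)^−36) = $759.29.
Refinanced payment = 18,863.71 × 0.0047917 / (1 − (1+0.0047917)^−36) = $571.74.
Monthly savings = $759.29 − $571.74 = $187.55.
Break-even = $500.00 / $187.55 = 2.67 → 3 months.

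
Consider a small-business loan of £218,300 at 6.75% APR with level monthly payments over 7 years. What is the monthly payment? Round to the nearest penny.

£3,268.12

At 6.75% the monthly rate is 0.0056250, so the payment is 218,300 × 0.0056250 / (1 − 1.0056250^−84) = £3,268.12.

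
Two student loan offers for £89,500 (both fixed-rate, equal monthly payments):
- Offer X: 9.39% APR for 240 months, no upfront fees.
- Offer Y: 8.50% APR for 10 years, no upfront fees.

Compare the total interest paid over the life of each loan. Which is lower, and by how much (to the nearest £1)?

Offer X: at 9.39% the monthly rate is 0.0078250, so the payment is 89,500 × 0.0078250 / (1 − 1.0078250^−240) = £827.84.
Total interest on Offer X = 240 × £827.84 − £89,500 = £109,181.60.
Offer Y: at 8.50% the monthly rate is 0.0070833, so the payment is 89,500 × 0.0070833 / (1 − 1.0070833^−120) = £1,109.67.
Total interest on Offer Y = 120 × £1,109.67 − £89,500 = £43,660.40.
Offer Y is lower by £65,521.20.

Offer Y by £65,521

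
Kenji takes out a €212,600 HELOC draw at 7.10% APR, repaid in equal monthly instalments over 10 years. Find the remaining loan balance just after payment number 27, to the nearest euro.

€176,952

With monthly rate i = 7.1%/12 = 0.0059167, the balance after k of n payments is P · [(1+i)^n − (1+i)^k] / [(1+i)^n − 1].
(1+0.0059167)^120 = 2.02974026 and (1+0.0059167)^27 = 1.17266538, so the balance is 212,600 × (2.02974026 − 1.17266538) / (2.02974026 − 1) = €176,951.53.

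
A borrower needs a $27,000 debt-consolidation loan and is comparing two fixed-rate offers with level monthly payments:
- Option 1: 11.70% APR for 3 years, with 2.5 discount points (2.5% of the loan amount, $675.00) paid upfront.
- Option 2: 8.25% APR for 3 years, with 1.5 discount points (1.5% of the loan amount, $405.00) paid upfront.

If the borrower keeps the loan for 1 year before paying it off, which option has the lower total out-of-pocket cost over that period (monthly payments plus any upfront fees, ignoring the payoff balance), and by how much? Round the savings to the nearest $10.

Option 2 by $790

Option 1: at 11.70% the monthly rate is 0.0097500, so the payment is 27,000 × 0.0097500 / (1 − 1.0097500^−36) = $892.92.
Option 2: monthly rate = 8.25%/12 = 0.0068750; payment = 27,000 × 0.0068750 / (1 − (1+0.0068750)^−36) = $849.20.
Over 12 months: Option 1 costs 12 × $892.92 + $675.00 = $11,390.04; Option 2 costs 12 × $849.20 + $405.00 = $10,595.40.
Option 2 is cheaper by $11,390.04 − $10,595.40 = $794.64.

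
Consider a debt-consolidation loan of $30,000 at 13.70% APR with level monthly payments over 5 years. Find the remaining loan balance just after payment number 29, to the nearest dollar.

$18,017

With monthly rate i = 13.7%/12 = 0.0114167, the balance after k of n payments is P · [(1+i)^n − (1+i)^k] / [(1+i)^n − 1].
(1+0.0114167)^60 = 1.97608833 and (1+0.0114167)^29 = 1.38986645, so the balance is 30,000 × (1.97608833 − 1.38986645) / (1.97608833 − 1) = $18,017.48.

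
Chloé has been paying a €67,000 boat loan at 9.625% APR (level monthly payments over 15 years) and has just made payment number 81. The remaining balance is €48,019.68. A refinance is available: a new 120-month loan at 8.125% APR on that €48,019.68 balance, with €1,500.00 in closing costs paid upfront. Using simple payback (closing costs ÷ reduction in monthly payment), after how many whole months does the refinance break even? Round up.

Current payment = 67,000 × 9.625%/12 / (1 − (1+0.0080208)^−180) = €704.69.
Refinanced payment = 48,019.68 × 0.0067708 / (1 − (1+0.0067708)^−120) = €585.79.
Monthly savings = €704.69 − €585.79 = €118.90.
Break-even = €1,500.00 / €118.90 = 12.62 → 13 months.

13 months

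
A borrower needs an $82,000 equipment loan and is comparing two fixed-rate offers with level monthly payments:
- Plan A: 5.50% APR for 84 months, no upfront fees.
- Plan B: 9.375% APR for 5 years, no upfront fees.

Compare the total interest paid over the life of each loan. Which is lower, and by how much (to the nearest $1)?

Plan A by $4,048

Plan A: monthly rate = 5.5%/12 = 0.0045833; payment = 82,000 × 0.0045833 / (1 − (1+0.0045833)^−84) = $1,178.34.
Total interest on Plan A = 84 × $1,178.34 − $82,000 = $16,980.56.
Plan B: at 9.375% the monthly rate is 0.0078125, so the payment is 82,000 × 0.0078125 / (1 − 1.0078125^−60) = $1,717.15.
Total interest on Plan B = 60 × $1,717.15 − $82,000 = $21,029.00.
Plan A is lower by $4,048.44.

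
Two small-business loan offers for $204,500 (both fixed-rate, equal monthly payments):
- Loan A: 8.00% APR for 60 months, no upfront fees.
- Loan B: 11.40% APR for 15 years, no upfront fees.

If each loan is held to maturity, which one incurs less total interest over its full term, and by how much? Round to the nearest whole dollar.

Loan A: at 8.00% the monthly rate is 0.0066667, so the payment is 204,500 × 0.0066667 / (1 − 1.0066667^−60) = $4,146.52.
Total interest on Loan A = 60 × $4,146.52 − $204,500 = $44,291.20.
Loan B: monthly rate = 11.4%/12 = 0.0095000; payment = 204,500 × 0.0095000 / (1 − (1+0.0095000)^−180) = $2,375.96.
Total interest on Loan B = 180 × $2,375.96 − $204,500 = $223,172.80.
Loan A is lower by $178,881.60.

Loan A by $178,882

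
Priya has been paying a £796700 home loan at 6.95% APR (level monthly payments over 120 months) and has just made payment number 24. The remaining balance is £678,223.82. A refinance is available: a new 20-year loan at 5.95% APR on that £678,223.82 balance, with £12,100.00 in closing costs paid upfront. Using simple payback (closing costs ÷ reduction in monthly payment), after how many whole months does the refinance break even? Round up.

3 months

Current payment = 796,700 × 6.95%/12 / (1 − (1+0.0057917)^−120) = £9,229.85.
Refinanced payment = 678,223.82 × 0.0049583 / (1 − (1+0.0049583)^−240) = £4,839.46.
Monthly savings = £9,229.85 − £4,839.46 = £4,390.39.
Break-even = £12,100.00 / £4,390.39 = 2.76 → 3 months.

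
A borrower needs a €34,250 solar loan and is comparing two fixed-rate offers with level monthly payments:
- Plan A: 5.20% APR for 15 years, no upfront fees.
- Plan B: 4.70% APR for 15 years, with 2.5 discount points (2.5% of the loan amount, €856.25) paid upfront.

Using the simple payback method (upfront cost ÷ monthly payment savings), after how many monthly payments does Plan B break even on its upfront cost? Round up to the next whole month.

Plan A: at 5.20% the monthly rate is 0.0043333, so the payment is 34,250 × 0.0043333 / (1 − 1.0043333^−180) = €274.43.
Plan B: at 4.70% the monthly rate is 0.0039167, so the payment is 34,250 × 0.0039167 / (1 − 1.0039167^−180) = €265.52.
Monthly savings = €274.43 − €265.52 = €8.91.
Break-even = €856.25 / €8.91 = 96.10 → 97 months.

97 months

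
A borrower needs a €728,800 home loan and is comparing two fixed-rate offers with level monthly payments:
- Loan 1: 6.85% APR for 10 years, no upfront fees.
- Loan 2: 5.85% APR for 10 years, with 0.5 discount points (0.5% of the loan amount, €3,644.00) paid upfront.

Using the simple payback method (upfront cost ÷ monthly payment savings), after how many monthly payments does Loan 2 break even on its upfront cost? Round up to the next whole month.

10 months

Loan 1: monthly rate = 6.85%/12 = 0.0057083; payment = 728,800 × 0.0057083 / (1 − (1+0.0057083)^−120) = €8,405.75.
Loan 2: at 5.85% the monthly rate is 0.0048750, so the payment is 728,800 × 0.0048750 / (1 − 1.0048750^−120) = €8,036.39.
Monthly savings = €8,405.75 − €8,036.39 = €369.36.
Break-even = €3,644.00 / €369.36 = 9.87 → 10 months.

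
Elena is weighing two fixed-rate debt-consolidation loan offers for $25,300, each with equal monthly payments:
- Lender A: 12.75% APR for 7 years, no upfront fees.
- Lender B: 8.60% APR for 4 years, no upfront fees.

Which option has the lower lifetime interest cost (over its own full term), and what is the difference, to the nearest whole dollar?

Lender A: monthly rate = 12.75%/12 = 0.0106250; payment = 25,300 × 0.0106250 / (1 − (1+0.0106250)^−84) = $456.83.
Total interest on Lender A = 84 × $456.83 − $25,300 = $13,073.72.
Lender B: at 8.60% the monthly rate is 0.0071667, so the payment is 25,300 × 0.0071667 / (1 − 1.0071667^−48) = $624.80.
Total interest on Lender B = 48 × $624.80 − $25,300 = $4,690.40.
Lender B is lower by $8,383.32.

Lender B by $8,383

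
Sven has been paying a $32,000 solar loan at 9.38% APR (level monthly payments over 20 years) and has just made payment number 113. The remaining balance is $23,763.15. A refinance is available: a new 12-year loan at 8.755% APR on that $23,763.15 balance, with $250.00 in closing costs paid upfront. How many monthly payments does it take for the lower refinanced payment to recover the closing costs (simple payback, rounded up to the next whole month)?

9 months

Current payment = 32,000 × 9.38%/12 / (1 − (1+0.0078167)^−240) = $295.78.
Refinanced payment = 23,763.15 × 0.0072958 / (1 − (1+0.0072958)^−144) = $267.16.
Monthly savings = $295.78 − $267.16 = $28.62.
Break-even = $250.00 / $28.62 = 8.74 → 9 months.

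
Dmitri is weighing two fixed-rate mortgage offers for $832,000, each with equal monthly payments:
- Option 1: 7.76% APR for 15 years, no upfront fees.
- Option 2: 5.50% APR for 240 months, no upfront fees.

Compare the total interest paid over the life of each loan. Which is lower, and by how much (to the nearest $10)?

Option 1: at 7.76% the monthly rate is 0.0064667, so the payment is 832,000 × 0.0064667 / (1 − 1.0064667^−180) = $7,836.18.
Total interest on Option 1 = 180 × $7,836.18 − $832,000 = $578,512.40.
Option 2: at 5.50% the monthly rate is 0.0045833, so the payment is 832,000 × 0.0045833 / (1 − 1.0045833^−240) = $5,723.22.
Total interest on Option 2 = 240 × $5,723.22 − $832,000 = $541,572.80.
Option 2 is lower by $36,939.60.

Option 2 by $36,940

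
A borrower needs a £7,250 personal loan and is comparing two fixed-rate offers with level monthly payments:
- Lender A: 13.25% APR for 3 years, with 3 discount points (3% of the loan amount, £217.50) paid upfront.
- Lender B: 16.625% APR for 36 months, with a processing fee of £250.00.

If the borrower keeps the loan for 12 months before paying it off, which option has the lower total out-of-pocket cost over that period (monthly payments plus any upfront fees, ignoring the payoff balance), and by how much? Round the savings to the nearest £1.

Lender A by £176

Lender A: monthly rate = 13.25%/12 = 0.0110417; payment = 7,250 × 0.0110417 / (1 − (1+0.0110417)^−36) = £245.16.
Lender B: at 16.625% the monthly rate is 0.0138542, so the payment is 7,250 × 0.0138542 / (1 − 1.0138542^−36) = £257.13.
Over 12 months: Lender A costs 12 × £245.16 + £217.50 = £3,159.42; Lender B costs 12 × £257.13 + £250.00 = £3,335.56.
Lender A is cheaper by £3,335.56 − £3,159.42 = £176.14.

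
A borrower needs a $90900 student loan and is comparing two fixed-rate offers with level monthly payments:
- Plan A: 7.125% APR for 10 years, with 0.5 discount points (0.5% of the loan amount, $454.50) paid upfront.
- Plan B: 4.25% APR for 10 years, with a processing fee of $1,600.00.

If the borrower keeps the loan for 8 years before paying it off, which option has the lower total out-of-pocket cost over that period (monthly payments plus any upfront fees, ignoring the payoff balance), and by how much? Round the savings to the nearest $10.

Plan B by $11,350

Plan A: monthly rate = 7.125%/12 = 0.0059375; payment = 90,900 × 0.0059375 / (1 − (1+0.0059375)^−120) = $1,061.29.
Plan B: at 4.25% the monthly rate is 0.0035417, so the payment is 90,900 × 0.0035417 / (1 − 1.0035417^−120) = $931.16.
Over 96 months: Plan A costs 96 × $1,061.29 + $454.50 = $102,338.34; Plan B costs 96 × $931.16 + $1,600.00 = $90,991.36.
Plan B is cheaper by $102,338.34 − $90,991.36 = $11,346.98.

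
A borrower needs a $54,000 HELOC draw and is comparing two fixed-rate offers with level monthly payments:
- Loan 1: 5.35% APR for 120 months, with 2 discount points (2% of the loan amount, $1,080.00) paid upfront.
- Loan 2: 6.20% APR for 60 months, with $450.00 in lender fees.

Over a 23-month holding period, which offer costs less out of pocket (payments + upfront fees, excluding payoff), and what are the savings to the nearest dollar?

Loan 1: at 5.35% the monthly rate is 0.0044583, so the payment is 54,000 × 0.0044583 / (1 − 1.0044583^−120) = $582.04.
Loan 2: monthly rate = 6.2%/12 = 0.0051667; payment = 54,000 × 0.0051667 / (1 − (1+0.0051667)^−60) = $1,049.00.
Over 23 months: Loan 1 costs 23 × $582.04 + $1,080.00 = $14,466.92; Loan 2 costs 23 × $1,049.00 + $450.00 = $24,577.00.
Loan 1 is cheaper by $24,577.00 − $14,466.92 = $10,110.08.

Loan 1 by $10,110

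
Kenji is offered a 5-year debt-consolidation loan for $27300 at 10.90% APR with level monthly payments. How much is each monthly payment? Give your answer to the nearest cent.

Monthly rate = 10.9%/12 = 0.0090833; payment = 27,300 × 0.0090833 / (1 − (1+0.0090833)^−60) = $592.21.

$592.21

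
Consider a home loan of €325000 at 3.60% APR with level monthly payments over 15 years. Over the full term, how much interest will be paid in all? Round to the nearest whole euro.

€96,085

At 3.60% the monthly rate is 0.0030000, so the payment is 325,000 × 0.0030000 / (1 − 1.0030000^−180) = €2,339.36.
Total paid = 180 × €2,339.36 = €421,084.80; interest = €421,084.80 − €325,000 = €96,084.80.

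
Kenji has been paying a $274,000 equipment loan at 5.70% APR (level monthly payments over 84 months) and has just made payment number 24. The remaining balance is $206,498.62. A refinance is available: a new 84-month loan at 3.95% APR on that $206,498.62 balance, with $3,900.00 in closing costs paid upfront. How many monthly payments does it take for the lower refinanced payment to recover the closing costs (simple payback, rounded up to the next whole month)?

4 months

Current payment = 274,000 × 5.7%/12 / (1 − (1+0.0047500)^−84) = $3,963.45.
Refinanced payment = 206,498.62 × 0.0032917 / (1 − (1+0.0032917)^−84) = $2,817.84.
Monthly savings = $3,963.45 − $2,817.84 = $1,145.61.
Break-even = $3,900.00 / $1,145.61 = 3.40 → 4 months.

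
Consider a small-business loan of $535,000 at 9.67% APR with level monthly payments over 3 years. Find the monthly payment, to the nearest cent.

$17,180.17

Monthly rate = 9.67%/12 = 0.0080583; payment = 535,000 × 0.0080583 / (1 − (1+0.0080583)^−36) = $17,180.17.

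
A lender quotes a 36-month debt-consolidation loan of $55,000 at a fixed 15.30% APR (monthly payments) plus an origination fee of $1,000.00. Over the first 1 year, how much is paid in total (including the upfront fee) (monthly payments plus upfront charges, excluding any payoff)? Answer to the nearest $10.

At 15.30% the monthly rate is 0.0127500, so the payment is 55,000 × 0.0127500 / (1 − 1.0127500^−36) = $1,914.68.
Total outlay = 12 × $1,914.68 + $1,000.00 = $23,976.16.

$23,980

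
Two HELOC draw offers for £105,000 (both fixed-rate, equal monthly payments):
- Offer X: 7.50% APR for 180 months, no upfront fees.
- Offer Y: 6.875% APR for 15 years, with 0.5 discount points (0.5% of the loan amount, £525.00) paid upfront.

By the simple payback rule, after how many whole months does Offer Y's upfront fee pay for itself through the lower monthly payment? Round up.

Offer X: at 7.50% the monthly rate is 0.0062500, so the payment is 105,000 × 0.0062500 / (1 − 1.0062500^−180) = £973.36.
Offer Y: monthly rate = 6.875%/12 = 0.0057292; payment = 105,000 × 0.0057292 / (1 − (1+0.0057292)^−180) = £936.45.
Monthly savings = £973.36 − £936.45 = £36.91.
Break-even = £525.00 / £36.91 = 14.22 → 15 months.

15 months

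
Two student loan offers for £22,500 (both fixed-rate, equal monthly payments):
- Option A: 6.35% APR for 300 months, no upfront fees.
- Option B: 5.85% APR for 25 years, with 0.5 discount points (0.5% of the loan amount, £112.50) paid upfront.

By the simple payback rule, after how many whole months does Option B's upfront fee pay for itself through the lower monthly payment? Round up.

17 months

Option A: at 6.35% the monthly rate is 0.0052917, so the payment is 22,500 × 0.0052917 / (1 − 1.0052917^−300) = £149.82.
Option B: monthly rate = 5.85%/12 = 0.0048750; payment = 22,500 × 0.0048750 / (1 − (1+0.0048750)^−300) = £142.91.
Monthly savings = £149.82 − £142.91 = £6.91.
Break-even = £112.50 / £6.91 = 16.28 → 17 months.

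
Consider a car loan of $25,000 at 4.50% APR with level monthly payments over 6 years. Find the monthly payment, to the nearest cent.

$396.85

At 4.50% the monthly rate is 0.0037500, so the payment is 25,000 × 0.0037500 / (1 − 1.0037500^−72) = $396.85.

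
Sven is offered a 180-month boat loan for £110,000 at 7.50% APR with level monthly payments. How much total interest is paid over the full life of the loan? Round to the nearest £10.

£73,550

Monthly rate = 7.5%/12 = 0.0062500; payment = 110,000 × 0.0062500 / (1 − (1+0.0062500)^−180) = £1,019.71.
Total paid = 180 × £1,019.71 = £183,547.80; interest = £183,547.80 − £110,000 = £73,547.80.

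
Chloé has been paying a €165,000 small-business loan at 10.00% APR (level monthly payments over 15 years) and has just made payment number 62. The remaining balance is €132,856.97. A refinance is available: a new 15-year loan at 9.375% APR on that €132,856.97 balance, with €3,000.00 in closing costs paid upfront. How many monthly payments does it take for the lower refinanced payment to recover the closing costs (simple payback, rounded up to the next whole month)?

Current payment = 165,000 × 10%/12 / (1 − (1+0.0083333)^−180) = €1,773.10.
Refinanced payment = 132,856.97 × 0.0078125 / (1 − (1+0.0078125)^−180) = €1,377.32.
Monthly savings = €1,773.10 − €1,377.32 = €395.78.
Break-even = €3,000.00 / €395.78 = 7.58 → 8 months.

8 months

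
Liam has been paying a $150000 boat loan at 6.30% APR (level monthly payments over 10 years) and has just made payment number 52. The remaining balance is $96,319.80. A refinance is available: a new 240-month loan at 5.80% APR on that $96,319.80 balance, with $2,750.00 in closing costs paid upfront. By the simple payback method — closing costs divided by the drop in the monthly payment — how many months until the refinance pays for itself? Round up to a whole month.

3 months

Current payment = 150,000 × 6.3%/12 / (1 − (1+0.0052500)^−120) = $1,688.00.
Refinanced payment = 96,319.80 × 0.0048333 / (1 − (1+0.0048333)^−240) = $679.00.
Monthly savings = $1,688.00 − $679.00 = $1,009.00.
Break-even = $2,750.00 / $1,009.00 = 2.73 → 3 months.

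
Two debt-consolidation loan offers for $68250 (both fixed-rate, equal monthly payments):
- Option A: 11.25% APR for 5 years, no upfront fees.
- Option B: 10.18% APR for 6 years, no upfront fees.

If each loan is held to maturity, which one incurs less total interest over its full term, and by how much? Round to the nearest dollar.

Option A by $1,936

Option A: at 11.25% the monthly rate is 0.0093750, so the payment is 68,250 × 0.0093750 / (1 − 1.0093750^−60) = $1,492.44.
Total interest on Option A = 60 × $1,492.44 − $68,250 = $21,296.40.
Option B: monthly rate = 10.18%/12 = 0.0084833; payment = 68,250 × 0.0084833 / (1 − (1+0.0084833)^−72) = $1,270.59.
Total interest on Option B = 72 × $1,270.59 − $68,250 = $23,232.48.
Option A is lower by $1,936.08.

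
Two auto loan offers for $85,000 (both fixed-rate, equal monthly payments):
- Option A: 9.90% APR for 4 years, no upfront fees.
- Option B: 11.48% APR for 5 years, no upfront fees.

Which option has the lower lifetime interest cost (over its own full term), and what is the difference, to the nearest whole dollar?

Option A: monthly rate = 9.9%/12 = 0.0082500; payment = 85,000 × 0.0082500 / (1 − (1+0.0082500)^−48) = $2,151.74.
Total interest on Option A = 48 × $2,151.74 − $85,000 = $18,283.52.
Option B: monthly rate = 11.48%/12 = 0.0095667; payment = 85,000 × 0.0095667 / (1 − (1+0.0095667)^−60) = $1,868.52.
Total interest on Option B = 60 × $1,868.52 − $85,000 = $27,111.20.
Option A is lower by $8,827.68.

Option A by $8,828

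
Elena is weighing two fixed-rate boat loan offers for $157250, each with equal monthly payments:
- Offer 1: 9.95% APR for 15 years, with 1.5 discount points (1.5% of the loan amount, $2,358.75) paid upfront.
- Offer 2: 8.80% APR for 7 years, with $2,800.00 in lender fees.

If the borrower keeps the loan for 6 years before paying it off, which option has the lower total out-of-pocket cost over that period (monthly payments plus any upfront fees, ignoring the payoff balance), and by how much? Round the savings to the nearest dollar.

Offer 1 by $60,134

Offer 1: monthly rate = 9.95%/12 = 0.0082917; payment = 157,250 × 0.0082917 / (1 − (1+0.0082917)^−180) = $1,685.01.
Offer 2: monthly rate = 8.8%/12 = 0.0073333; payment = 157,250 × 0.0073333 / (1 − (1+0.0073333)^−84) = $2,514.08.
Over 72 months: Offer 1 costs 72 × $1,685.01 + $2,358.75 = $123,679.47; Offer 2 costs 72 × $2,514.08 + $2,800.00 = $183,813.76.
Offer 1 is cheaper by $183,813.76 − $123,679.47 = $60,134.29.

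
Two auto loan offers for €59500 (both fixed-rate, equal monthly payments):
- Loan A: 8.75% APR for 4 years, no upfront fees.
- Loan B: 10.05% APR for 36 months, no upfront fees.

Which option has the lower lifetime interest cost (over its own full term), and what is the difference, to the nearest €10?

Loan A: at 8.75% the monthly rate is 0.0072917, so the payment is 59,500 × 0.0072917 / (1 − 1.0072917^−48) = €1,473.61.
Total interest on Loan A = 48 × €1,473.61 − €59,500 = €11,233.28.
Loan B: at 10.05% the monthly rate is 0.0083750, so the payment is 59,500 × 0.0083750 / (1 − 1.0083750^−36) = €1,921.29.
Total interest on Loan B = 36 × €1,921.29 − €59,500 = €9,666.44.
Loan B is lower by €1,566.84.

Loan B by €1,570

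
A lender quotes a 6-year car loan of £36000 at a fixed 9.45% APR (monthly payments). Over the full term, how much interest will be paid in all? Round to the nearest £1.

£11,303

Monthly rate = 9.45%/12 = 0.0078750; payment = 36,000 × 0.0078750 / (1 − (1+0.0078750)^−72) = £656.99.
Total paid = 72 × £656.99 = £47,303.28; interest = £47,303.28 − £36,000 = £11,303.28.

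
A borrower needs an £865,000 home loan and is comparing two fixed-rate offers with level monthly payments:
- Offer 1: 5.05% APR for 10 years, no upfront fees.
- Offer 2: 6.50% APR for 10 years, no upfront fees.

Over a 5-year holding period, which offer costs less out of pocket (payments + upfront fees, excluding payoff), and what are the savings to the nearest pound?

Offer 1 by £37,565

Offer 1: monthly rate = 5.05%/12 = 0.0042083; payment = 865,000 × 0.0042083 / (1 − (1+0.0042083)^−120) = £9,195.82.
Offer 2: monthly rate = 6.5%/12 = 0.0054167; payment = 865,000 × 0.0054167 / (1 − (1+0.0054167)^−120) = £9,821.90.
Over 60 months: Offer 1 costs 60 × £9,195.82 = £551,749.20; Offer 2 costs 60 × £9,821.90 = £589,314.00.
Offer 1 is cheaper by £589,314.00 − £551,749.20 = £37,564.80.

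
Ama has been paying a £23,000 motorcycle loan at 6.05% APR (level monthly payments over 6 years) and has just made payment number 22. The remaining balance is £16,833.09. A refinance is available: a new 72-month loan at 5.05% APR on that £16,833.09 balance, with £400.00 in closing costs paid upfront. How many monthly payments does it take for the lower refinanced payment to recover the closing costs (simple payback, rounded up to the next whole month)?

4 months

Current payment = 23,000 × 6.05%/12 / (1 − (1+0.0050417)^−72) = £381.72.
Refinanced payment = 16,833.09 × 0.0042083 / (1 − (1+0.0042083)^−72) = £271.49.
Monthly savings = £381.72 − £271.49 = £110.23.
Break-even = £400.00 / £110.23 = 3.63 → 4 months.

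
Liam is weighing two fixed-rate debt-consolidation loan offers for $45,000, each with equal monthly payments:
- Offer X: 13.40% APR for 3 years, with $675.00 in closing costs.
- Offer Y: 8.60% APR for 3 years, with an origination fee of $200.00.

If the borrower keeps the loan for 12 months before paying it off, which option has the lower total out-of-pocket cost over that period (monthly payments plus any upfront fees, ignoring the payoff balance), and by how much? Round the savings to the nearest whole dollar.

Offer Y by $1,702

Offer X: monthly rate = 13.4%/12 = 0.0111667; payment = 45,000 × 0.0111667 / (1 − (1+0.0111667)^−36) = $1,524.91.
Offer Y: monthly rate = 8.6%/12 = 0.0071667; payment = 45,000 × 0.0071667 / (1 − (1+0.0071667)^−36) = $1,422.63.
Over 12 months: Offer X costs 12 × $1,524.91 + $675.00 = $18,973.92; Offer Y costs 12 × $1,422.63 + $200.00 = $17,271.56.
Offer Y is cheaper by $18,973.92 − $17,271.56 = $1,702.36.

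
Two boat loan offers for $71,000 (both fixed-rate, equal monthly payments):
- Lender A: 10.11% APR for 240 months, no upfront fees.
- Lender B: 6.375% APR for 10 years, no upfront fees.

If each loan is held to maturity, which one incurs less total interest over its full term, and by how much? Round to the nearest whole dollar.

Lender A: at 10.11% the monthly rate is 0.0084250, so the payment is 71,000 × 0.0084250 / (1 − 1.0084250^−240) = $690.35.
Total interest on Lender A = 240 × $690.35 − $71,000 = $94,684.00.
Lender B: at 6.375% the monthly rate is 0.0053125, so the payment is 71,000 × 0.0053125 / (1 − 1.0053125^−120) = $801.68.
Total interest on Lender B = 120 × $801.68 − $71,000 = $25,201.60.
Lender B is lower by $69,482.40.

Lender B by $69,482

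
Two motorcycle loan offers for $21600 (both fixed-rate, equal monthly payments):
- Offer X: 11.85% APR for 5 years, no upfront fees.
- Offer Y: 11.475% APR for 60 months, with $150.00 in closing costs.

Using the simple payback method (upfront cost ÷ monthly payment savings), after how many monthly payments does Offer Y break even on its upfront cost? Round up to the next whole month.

37 months

Offer X: monthly rate = 11.85%/12 = 0.0098750; payment = 21,600 × 0.0098750 / (1 − (1+0.0098750)^−60) = $478.84.
Offer Y: monthly rate = 11.475%/12 = 0.0095625; payment = 21,600 × 0.0095625 / (1 − (1+0.0095625)^−60) = $474.77.
Monthly savings = $478.84 − $474.77 = $4.07.
Break-even = $150.00 / $4.07 = 36.86 → 37 months.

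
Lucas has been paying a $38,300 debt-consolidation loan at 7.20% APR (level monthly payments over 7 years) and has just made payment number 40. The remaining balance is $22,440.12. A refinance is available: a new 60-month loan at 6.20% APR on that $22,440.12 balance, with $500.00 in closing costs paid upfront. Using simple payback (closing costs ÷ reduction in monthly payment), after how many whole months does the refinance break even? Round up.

4 months

Current payment = 38,300 × 7.2%/12 / (1 − (1+0.0060000)^−84) = $581.80.
Refinanced payment = 22,440.12 × 0.0051667 / (1 − (1+0.0051667)^−60) = $435.92.
Monthly savings = $581.80 − $435.92 = $145.88.
Break-even = $500.00 / $145.88 = 3.43 → 4 months.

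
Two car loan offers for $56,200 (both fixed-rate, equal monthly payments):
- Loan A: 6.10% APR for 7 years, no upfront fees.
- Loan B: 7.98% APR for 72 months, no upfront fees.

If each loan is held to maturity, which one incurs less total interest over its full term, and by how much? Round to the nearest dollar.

Loan A: at 6.10% the monthly rate is 0.0050833, so the payment is 56,200 × 0.0050833 / (1 − 1.0050833^−84) = $823.70.
Total interest on Loan A = 84 × $823.70 − $56,200 = $12,990.80.
Loan B: monthly rate = 7.98%/12 = 0.0066500; payment = 56,200 × 0.0066500 / (1 − (1+0.0066500)^−72) = $984.82.
Total interest on Loan B = 72 × $984.82 − $56,200 = $14,707.04.
Loan A is lower by $1,716.24.

Loan A by $1,716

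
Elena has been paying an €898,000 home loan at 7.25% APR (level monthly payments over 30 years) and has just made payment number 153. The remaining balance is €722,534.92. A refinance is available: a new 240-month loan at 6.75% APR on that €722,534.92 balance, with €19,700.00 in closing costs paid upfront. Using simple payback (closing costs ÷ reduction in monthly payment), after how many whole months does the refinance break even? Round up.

32 months

Current payment = 898,000 × 7.25%/12 / (1 − (1+0.0060417)^−360) = €6,125.94.
Refinanced payment = 722,534.92 × 0.0056250 / (1 − (1+0.0056250)^−240) = €5,493.90.
Monthly savings = €6,125.94 − €5,493.90 = €632.04.
Break-even = €19,700.00 / €632.04 = 31.17 → 32 months.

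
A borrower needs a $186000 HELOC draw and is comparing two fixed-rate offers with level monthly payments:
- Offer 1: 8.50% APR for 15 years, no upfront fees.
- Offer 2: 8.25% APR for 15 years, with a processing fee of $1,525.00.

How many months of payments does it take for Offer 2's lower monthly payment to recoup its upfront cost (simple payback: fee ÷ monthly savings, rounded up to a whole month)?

Offer 1: monthly rate = 8.5%/12 = 0.0070833; payment = 186,000 × 0.0070833 / (1 − (1+0.0070833)^−180) = $1,831.62.
Offer 2: monthly rate = 8.25%/12 = 0.0068750; payment = 186,000 × 0.0068750 / (1 − (1+0.0068750)^−180) = $1,804.46.
Monthly savings = $1,831.62 − $1,804.46 = $27.16.
Break-even = $1,525.00 / $27.16 = 56.15 → 57 months.

57 months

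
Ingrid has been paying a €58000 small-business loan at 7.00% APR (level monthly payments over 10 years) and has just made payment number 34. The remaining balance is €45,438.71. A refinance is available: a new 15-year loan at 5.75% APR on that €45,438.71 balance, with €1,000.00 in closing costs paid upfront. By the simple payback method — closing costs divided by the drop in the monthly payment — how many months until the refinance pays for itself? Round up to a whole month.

Current payment = 58,000 × 7%/12 / (1 − (1+0.0058333)^−120) = €673.43.
Refinanced payment = 45,438.71 × 0.0047917 / (1 − (1+0.0047917)^−180) = €377.33.
Monthly savings = €673.43 − €377.33 = €296.10.
Break-even = €1,000.00 / €296.10 = 3.38 → 4 months.

4 months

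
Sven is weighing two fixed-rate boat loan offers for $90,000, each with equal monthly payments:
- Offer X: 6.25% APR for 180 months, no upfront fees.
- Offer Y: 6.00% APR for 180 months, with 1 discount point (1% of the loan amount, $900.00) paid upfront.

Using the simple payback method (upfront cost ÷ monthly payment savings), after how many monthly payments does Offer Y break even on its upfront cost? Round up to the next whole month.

74 months

Offer X: at 6.25% the monthly rate is 0.0052083, so the payment is 90,000 × 0.0052083 / (1 − 1.0052083^−180) = $771.68.
Offer Y: monthly rate = 6%/12 = 0.0050000; payment = 90,000 × 0.0050000 / (1 − (1+0.0050000)^−180) = $759.47.
Monthly savings = $771.68 − $759.47 = $12.21.
Break-even = $900.00 / $12.21 = 73.71 → 74 months.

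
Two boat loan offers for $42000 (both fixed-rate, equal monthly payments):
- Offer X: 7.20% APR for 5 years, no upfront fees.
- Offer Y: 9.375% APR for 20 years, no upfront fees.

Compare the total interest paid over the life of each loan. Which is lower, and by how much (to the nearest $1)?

Offer X: at 7.20% the monthly rate is 0.0060000, so the payment is 42,000 × 0.0060000 / (1 − 1.0060000^−60) = $835.62.
Total interest on Offer X = 60 × $835.62 − $42,000 = $8,137.20.
Offer Y: monthly rate = 9.375%/12 = 0.0078125; payment = 42,000 × 0.0078125 / (1 − (1+0.0078125)^−240) = $388.07.
Total interest on Offer Y = 240 × $388.07 − $42,000 = $51,136.80.
Offer X is lower by $42,999.60.

Offer X by $43,000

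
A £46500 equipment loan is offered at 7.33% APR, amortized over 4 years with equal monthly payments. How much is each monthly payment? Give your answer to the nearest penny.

£1,120.63

At 7.33% the monthly rate is 0.0061083, so the payment is 46,500 × 0.0061083 / (1 − 1.0061083^−48) = £1,120.63.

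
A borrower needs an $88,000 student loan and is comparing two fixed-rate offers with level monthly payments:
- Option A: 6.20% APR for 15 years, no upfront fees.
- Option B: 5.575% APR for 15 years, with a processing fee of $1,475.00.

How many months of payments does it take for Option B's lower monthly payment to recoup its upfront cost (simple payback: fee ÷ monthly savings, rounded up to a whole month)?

50 months

Option A: monthly rate = 6.2%/12 = 0.0051667; payment = 88,000 × 0.0051667 / (1 − (1+0.0051667)^−180) = $752.14.
Option B: monthly rate = 5.575%/12 = 0.0046458; payment = 88,000 × 0.0046458 / (1 − (1+0.0046458)^−180) = $722.54.
Monthly savings = $752.14 − $722.54 = $29.60.
Break-even = $1,475.00 / $29.60 = 49.83 → 50 months.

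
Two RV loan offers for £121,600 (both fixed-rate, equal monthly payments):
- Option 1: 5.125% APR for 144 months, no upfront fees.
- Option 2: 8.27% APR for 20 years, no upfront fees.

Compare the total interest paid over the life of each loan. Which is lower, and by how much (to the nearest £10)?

Option 1: monthly rate = 5.125%/12 = 0.0042708; payment = 121,600 × 0.0042708 / (1 − (1+0.0042708)^−144) = £1,132.31.
Total interest on Option 1 = 144 × £1,132.31 − £121,600 = £41,452.64.
Option 2: monthly rate = 8.27%/12 = 0.0068917; payment = 121,600 × 0.0068917 / (1 − (1+0.0068917)^−240) = £1,037.64.
Total interest on Option 2 = 240 × £1,037.64 − £121,600 = £127,433.60.
Option 1 is lower by £85,980.96.

Option 1 by £85,980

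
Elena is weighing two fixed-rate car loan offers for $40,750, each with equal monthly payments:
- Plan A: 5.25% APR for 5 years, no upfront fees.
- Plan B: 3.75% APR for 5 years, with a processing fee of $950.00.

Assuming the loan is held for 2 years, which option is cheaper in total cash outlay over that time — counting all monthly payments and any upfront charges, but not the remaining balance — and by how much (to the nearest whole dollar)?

Plan A: monthly rate = 5.25%/12 = 0.0043750; payment = 40,750 × 0.0043750 / (1 − (1+0.0043750)^−60) = $773.68.
Plan B: at 3.75% the monthly rate is 0.0031250, so the payment is 40,750 × 0.0031250 / (1 − 1.0031250^−60) = $745.88.
Over 24 months: Plan A costs 24 × $773.68 = $18,568.32; Plan B costs 24 × $745.88 + $950.00 = $18,851.12.
Plan A is cheaper by $18,851.12 − $18,568.32 = $282.80.

Plan A by $283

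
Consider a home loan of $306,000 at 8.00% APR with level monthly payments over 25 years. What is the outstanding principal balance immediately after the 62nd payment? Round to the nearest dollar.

With monthly rate i = 8%/12 = 0.0066667, the balance after k of n payments is P · [(1+i)^n − (1+i)^k] / [(1+i)^n − 1].
(1+0.0066667)^300 = 7.34017596 and (1+0.0066667)^62 = 1.50977653, so the balance is 306,000 × (7.34017596 − 1.50977653) / (7.34017596 − 1) = $281,396.33.

$281,396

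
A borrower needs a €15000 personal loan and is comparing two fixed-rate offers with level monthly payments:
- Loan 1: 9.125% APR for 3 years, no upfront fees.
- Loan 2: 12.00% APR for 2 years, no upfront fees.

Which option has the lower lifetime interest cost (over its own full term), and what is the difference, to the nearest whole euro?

Loan 1: monthly rate = 9.125%/12 = 0.0076042; payment = 15,000 × 0.0076042 / (1 − (1+0.0076042)^−36) = €477.87.
Total interest on Loan 1 = 36 × €477.87 − €15,000 = €2,203.32.
Loan 2: at 12.00% the monthly rate is 0.0100000, so the payment is 15,000 × 0.0100000 / (1 − 1.0100000^−24) = €706.10.
Total interest on Loan 2 = 24 × €706.10 − €15,000 = €1,946.40.
Loan 2 is lower by €256.92.

Loan 2 by €257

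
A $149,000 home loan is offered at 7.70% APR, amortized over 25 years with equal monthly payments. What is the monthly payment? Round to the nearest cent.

$1,120.55

Monthly rate = 7.7%/12 = 0.0064167; payment = 149,000 × 0.0064167 / (1 − (1+0.0064167)^−300) = $1,120.55.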